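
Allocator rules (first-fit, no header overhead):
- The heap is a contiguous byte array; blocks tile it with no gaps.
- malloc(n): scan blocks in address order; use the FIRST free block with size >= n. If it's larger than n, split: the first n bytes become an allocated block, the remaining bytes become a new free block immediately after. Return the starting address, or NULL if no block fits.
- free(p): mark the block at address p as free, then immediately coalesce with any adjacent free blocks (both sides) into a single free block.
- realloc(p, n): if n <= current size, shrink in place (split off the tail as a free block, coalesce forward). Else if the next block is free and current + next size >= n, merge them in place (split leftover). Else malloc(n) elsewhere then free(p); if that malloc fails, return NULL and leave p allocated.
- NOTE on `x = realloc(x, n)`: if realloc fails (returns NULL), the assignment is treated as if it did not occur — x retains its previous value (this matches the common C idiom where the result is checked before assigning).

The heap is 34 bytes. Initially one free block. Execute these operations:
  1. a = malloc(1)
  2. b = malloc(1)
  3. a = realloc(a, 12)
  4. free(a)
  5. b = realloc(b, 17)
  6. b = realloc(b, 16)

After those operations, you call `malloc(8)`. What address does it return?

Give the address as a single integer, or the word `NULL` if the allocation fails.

Op 1: a = malloc(1) -> a = 0; heap: [0-0 ALLOC][1-33 FREE]
Op 2: b = malloc(1) -> b = 1; heap: [0-0 ALLOC][1-1 ALLOC][2-33 FREE]
Op 3: a = realloc(a, 12) -> a = 2; heap: [0-0 FREE][1-1 ALLOC][2-13 ALLOC][14-33 FREE]
Op 4: free(a) -> (freed a); heap: [0-0 FREE][1-1 ALLOC][2-33 FREE]
Op 5: b = realloc(b, 17) -> b = 1; heap: [0-0 FREE][1-17 ALLOC][18-33 FREE]
Op 6: b = realloc(b, 16) -> b = 1; heap: [0-0 FREE][1-16 ALLOC][17-33 FREE]
malloc(8): first-fit scan over [0-0 FREE][1-16 ALLOC][17-33 FREE] -> 17

Answer: 17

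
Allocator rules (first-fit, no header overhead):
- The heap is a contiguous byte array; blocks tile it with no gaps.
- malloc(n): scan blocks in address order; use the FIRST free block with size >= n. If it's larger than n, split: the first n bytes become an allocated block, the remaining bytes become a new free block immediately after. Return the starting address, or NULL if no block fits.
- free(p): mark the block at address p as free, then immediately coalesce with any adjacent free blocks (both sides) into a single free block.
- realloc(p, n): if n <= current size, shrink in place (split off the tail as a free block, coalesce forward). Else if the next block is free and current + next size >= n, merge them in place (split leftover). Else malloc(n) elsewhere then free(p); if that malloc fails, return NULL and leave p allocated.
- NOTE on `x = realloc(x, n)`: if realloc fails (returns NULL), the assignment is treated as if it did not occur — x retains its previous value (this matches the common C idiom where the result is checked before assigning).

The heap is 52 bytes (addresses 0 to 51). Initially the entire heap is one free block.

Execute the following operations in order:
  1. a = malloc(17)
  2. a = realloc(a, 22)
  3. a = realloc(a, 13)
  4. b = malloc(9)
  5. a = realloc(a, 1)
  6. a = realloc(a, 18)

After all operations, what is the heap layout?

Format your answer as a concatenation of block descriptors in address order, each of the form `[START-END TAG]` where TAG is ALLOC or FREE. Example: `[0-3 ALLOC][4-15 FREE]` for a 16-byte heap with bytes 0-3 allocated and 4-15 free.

Answer: [0-12 FREE][13-21 ALLOC][22-39 ALLOC][40-51 FREE]

Derivation:
Op 1: a = malloc(17) -> a = 0; heap: [0-16 ALLOC][17-51 FREE]
Op 2: a = realloc(a, 22) -> a = 0; heap: [0-21 ALLOC][22-51 FREE]
Op 3: a = realloc(a, 13) -> a = 0; heap: [0-12 ALLOC][13-51 FREE]
Op 4: b = malloc(9) -> b = 13; heap: [0-12 ALLOC][13-21 ALLOC][22-51 FREE]
Op 5: a = realloc(a, 1) -> a = 0; heap: [0-0 ALLOC][1-12 FREE][13-21 ALLOC][22-51 FREE]
Op 6: a = realloc(a, 18) -> a = 22; heap: [0-12 FREE][13-21 ALLOC][22-39 ALLOC][40-51 FREE]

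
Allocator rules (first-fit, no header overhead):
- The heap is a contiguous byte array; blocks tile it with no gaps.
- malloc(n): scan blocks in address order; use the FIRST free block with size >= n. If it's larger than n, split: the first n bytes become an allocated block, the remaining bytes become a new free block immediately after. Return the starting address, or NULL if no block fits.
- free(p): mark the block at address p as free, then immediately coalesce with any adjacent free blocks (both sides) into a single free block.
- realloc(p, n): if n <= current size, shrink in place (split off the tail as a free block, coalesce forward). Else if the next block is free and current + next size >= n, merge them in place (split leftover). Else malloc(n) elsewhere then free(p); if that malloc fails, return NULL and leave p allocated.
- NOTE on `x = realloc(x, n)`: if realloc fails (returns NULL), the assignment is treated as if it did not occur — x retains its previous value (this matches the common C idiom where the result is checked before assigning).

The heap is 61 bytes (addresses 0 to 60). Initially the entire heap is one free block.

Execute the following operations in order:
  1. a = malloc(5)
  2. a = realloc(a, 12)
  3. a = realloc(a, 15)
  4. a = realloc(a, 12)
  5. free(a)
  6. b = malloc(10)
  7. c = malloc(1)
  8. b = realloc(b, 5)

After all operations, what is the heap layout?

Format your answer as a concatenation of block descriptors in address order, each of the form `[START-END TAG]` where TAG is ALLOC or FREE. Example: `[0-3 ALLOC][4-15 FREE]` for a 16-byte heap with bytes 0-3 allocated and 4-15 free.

Answer: [0-4 ALLOC][5-9 FREE][10-10 ALLOC][11-60 FREE]

Derivation:
Op 1: a = malloc(5) -> a = 0; heap: [0-4 ALLOC][5-60 FREE]
Op 2: a = realloc(a, 12) -> a = 0; heap: [0-11 ALLOC][12-60 FREE]
Op 3: a = realloc(a, 15) -> a = 0; heap: [0-14 ALLOC][15-60 FREE]
Op 4: a = realloc(a, 12) -> a = 0; heap: [0-11 ALLOC][12-60 FREE]
Op 5: free(a) -> (freed a); heap: [0-60 FREE]
Op 6: b = malloc(10) -> b = 0; heap: [0-9 ALLOC][10-60 FREE]
Op 7: c = malloc(1) -> c = 10; heap: [0-9 ALLOC][10-10 ALLOC][11-60 FREE]
Op 8: b = realloc(b, 5) -> b = 0; heap: [0-4 ALLOC][5-9 FREE][10-10 ALLOC][11-60 FREE]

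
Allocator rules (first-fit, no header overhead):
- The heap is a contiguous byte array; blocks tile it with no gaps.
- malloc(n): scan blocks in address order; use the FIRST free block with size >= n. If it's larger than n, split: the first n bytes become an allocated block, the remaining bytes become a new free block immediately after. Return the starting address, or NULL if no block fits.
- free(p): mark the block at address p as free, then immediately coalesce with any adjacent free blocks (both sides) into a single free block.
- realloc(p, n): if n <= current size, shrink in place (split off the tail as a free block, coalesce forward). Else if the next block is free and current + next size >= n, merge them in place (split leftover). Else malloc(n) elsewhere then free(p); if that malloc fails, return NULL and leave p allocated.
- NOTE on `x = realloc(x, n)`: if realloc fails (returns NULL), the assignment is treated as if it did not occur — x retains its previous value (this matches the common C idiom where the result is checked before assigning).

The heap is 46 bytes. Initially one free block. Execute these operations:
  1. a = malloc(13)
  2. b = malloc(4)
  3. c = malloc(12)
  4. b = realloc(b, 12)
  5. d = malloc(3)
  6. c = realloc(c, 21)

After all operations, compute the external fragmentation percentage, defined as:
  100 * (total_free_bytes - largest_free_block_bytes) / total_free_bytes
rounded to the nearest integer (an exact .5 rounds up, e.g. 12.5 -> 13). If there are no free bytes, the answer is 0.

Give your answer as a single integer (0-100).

Answer: 17

Derivation:
Op 1: a = malloc(13) -> a = 0; heap: [0-12 ALLOC][13-45 FREE]
Op 2: b = malloc(4) -> b = 13; heap: [0-12 ALLOC][13-16 ALLOC][17-45 FREE]
Op 3: c = malloc(12) -> c = 17; heap: [0-12 ALLOC][13-16 ALLOC][17-28 ALLOC][29-45 FREE]
Op 4: b = realloc(b, 12) -> b = 29; heap: [0-12 ALLOC][13-16 FREE][17-28 ALLOC][29-40 ALLOC][41-45 FREE]
Op 5: d = malloc(3) -> d = 13; heap: [0-12 ALLOC][13-15 ALLOC][16-16 FREE][17-28 ALLOC][29-40 ALLOC][41-45 FREE]
Op 6: c = realloc(c, 21) -> NULL (c unchanged); heap: [0-12 ALLOC][13-15 ALLOC][16-16 FREE][17-28 ALLOC][29-40 ALLOC][41-45 FREE]
Free blocks: [1 5] total_free=6 largest=5 -> 100*(6-5)/6 = 100/6 ≈ 16.667 -> rounds to 17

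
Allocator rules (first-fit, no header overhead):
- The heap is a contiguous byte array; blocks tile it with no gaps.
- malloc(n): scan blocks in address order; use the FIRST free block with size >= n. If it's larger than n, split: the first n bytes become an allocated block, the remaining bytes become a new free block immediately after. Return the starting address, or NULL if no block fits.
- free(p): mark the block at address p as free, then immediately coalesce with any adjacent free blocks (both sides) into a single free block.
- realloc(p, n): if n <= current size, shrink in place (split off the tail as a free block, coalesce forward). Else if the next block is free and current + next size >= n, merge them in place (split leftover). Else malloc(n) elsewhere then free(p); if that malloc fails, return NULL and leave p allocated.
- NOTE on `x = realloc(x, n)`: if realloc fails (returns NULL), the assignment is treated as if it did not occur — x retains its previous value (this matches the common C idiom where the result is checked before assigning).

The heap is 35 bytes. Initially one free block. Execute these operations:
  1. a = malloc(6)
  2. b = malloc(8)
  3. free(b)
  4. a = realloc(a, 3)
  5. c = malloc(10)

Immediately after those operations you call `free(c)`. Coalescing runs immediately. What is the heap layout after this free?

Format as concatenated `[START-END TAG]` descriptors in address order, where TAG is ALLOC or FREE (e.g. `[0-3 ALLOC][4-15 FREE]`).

Op 1: a = malloc(6) -> a = 0; heap: [0-5 ALLOC][6-34 FREE]
Op 2: b = malloc(8) -> b = 6; heap: [0-5 ALLOC][6-13 ALLOC][14-34 FREE]
Op 3: free(b) -> (freed b); heap: [0-5 ALLOC][6-34 FREE]
Op 4: a = realloc(a, 3) -> a = 0; heap: [0-2 ALLOC][3-34 FREE]
Op 5: c = malloc(10) -> c = 3; heap: [0-2 ALLOC][3-12 ALLOC][13-34 FREE]
free(c): c = 3 -> block [3-12 ALLOC]; mark free, coalesce with adjacent free neighbors -> [0-2 ALLOC][3-34 FREE]

Answer: [0-2 ALLOC][3-34 FREE]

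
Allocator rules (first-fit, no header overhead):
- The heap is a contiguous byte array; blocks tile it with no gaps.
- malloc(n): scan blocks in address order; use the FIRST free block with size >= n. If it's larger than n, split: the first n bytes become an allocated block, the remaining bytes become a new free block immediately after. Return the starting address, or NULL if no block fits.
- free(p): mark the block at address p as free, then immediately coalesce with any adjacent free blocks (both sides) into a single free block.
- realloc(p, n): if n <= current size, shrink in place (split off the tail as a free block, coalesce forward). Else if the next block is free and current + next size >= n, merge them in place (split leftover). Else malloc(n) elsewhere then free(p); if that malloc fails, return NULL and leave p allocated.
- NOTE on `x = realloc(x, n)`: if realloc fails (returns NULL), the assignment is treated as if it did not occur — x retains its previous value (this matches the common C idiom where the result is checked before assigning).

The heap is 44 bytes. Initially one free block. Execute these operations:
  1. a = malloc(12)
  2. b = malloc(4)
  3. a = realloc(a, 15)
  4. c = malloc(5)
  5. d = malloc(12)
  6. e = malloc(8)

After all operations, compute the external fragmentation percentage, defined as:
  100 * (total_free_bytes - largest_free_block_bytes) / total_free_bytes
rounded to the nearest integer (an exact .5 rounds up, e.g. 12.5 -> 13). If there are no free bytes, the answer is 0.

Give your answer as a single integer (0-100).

Answer: 13

Derivation:
Op 1: a = malloc(12) -> a = 0; heap: [0-11 ALLOC][12-43 FREE]
Op 2: b = malloc(4) -> b = 12; heap: [0-11 ALLOC][12-15 ALLOC][16-43 FREE]
Op 3: a = realloc(a, 15) -> a = 16; heap: [0-11 FREE][12-15 ALLOC][16-30 ALLOC][31-43 FREE]
Op 4: c = malloc(5) -> c = 0; heap: [0-4 ALLOC][5-11 FREE][12-15 ALLOC][16-30 ALLOC][31-43 FREE]
Op 5: d = malloc(12) -> d = 31; heap: [0-4 ALLOC][5-11 FREE][12-15 ALLOC][16-30 ALLOC][31-42 ALLOC][43-43 FREE]
Op 6: e = malloc(8) -> e = NULL; heap: [0-4 ALLOC][5-11 FREE][12-15 ALLOC][16-30 ALLOC][31-42 ALLOC][43-43 FREE]
Free blocks: [7 1] total_free=8 largest=7 -> 100*(8-7)/8 = 100/8 = 12.5 -> rounds to 13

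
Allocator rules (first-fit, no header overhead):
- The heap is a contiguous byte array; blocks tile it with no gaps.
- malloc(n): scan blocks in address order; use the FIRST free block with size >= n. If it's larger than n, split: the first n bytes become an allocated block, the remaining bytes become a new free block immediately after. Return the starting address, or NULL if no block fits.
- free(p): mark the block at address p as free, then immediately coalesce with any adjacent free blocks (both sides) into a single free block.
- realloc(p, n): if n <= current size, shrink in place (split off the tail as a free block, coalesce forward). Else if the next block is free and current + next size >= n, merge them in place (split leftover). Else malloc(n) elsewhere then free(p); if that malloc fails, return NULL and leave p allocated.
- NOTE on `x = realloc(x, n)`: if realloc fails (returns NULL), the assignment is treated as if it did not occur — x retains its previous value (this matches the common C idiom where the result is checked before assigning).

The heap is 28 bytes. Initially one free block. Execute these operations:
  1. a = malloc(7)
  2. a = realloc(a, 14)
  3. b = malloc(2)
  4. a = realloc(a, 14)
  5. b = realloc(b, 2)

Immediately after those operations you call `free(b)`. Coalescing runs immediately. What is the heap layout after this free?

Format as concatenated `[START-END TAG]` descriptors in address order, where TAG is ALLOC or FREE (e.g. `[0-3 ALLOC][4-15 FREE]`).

Op 1: a = malloc(7) -> a = 0; heap: [0-6 ALLOC][7-27 FREE]
Op 2: a = realloc(a, 14) -> a = 0; heap: [0-13 ALLOC][14-27 FREE]
Op 3: b = malloc(2) -> b = 14; heap: [0-13 ALLOC][14-15 ALLOC][16-27 FREE]
Op 4: a = realloc(a, 14) -> a = 0; heap: [0-13 ALLOC][14-15 ALLOC][16-27 FREE]
Op 5: b = realloc(b, 2) -> b = 14; heap: [0-13 ALLOC][14-15 ALLOC][16-27 FREE]
free(b): b = 14 -> block [14-15 ALLOC]; mark free, coalesce with adjacent free neighbors -> [0-13 ALLOC][14-27 FREE]

Answer: [0-13 ALLOC][14-27 FREE]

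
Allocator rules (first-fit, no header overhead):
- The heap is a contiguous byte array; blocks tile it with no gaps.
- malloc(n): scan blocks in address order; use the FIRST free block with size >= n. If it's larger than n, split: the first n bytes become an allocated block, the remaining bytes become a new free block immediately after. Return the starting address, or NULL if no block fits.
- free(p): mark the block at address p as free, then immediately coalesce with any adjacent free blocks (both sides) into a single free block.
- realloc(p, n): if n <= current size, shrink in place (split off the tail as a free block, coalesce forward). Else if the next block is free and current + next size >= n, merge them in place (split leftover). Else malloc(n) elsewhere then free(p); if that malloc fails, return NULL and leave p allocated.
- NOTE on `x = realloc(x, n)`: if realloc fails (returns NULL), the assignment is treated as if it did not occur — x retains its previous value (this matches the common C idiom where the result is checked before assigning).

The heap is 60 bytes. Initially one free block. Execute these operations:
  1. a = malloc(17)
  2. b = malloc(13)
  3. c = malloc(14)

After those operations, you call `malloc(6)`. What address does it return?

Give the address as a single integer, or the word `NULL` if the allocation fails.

Answer: 44

Derivation:
Op 1: a = malloc(17) -> a = 0; heap: [0-16 ALLOC][17-59 FREE]
Op 2: b = malloc(13) -> b = 17; heap: [0-16 ALLOC][17-29 ALLOC][30-59 FREE]
Op 3: c = malloc(14) -> c = 30; heap: [0-16 ALLOC][17-29 ALLOC][30-43 ALLOC][44-59 FREE]
malloc(6): first-fit scan over [0-16 ALLOC][17-29 ALLOC][30-43 ALLOC][44-59 FREE] -> 44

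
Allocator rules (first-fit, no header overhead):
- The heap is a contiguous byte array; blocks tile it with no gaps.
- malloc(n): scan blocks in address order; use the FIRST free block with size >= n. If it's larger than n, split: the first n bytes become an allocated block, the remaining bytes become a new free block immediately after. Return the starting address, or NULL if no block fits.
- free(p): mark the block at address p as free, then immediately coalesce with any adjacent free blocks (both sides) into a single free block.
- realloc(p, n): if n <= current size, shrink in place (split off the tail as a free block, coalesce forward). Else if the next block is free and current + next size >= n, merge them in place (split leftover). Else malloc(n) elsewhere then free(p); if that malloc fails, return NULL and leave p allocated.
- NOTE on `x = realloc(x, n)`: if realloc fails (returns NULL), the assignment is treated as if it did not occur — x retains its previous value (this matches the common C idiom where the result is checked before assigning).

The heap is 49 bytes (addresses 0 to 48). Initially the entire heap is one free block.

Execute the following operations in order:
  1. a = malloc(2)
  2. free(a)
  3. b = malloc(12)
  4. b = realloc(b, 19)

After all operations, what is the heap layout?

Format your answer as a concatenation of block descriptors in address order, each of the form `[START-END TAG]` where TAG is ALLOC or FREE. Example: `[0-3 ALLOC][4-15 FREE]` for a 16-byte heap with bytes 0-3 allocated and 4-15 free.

Answer: [0-18 ALLOC][19-48 FREE]

Derivation:
Op 1: a = malloc(2) -> a = 0; heap: [0-1 ALLOC][2-48 FREE]
Op 2: free(a) -> (freed a); heap: [0-48 FREE]
Op 3: b = malloc(12) -> b = 0; heap: [0-11 ALLOC][12-48 FREE]
Op 4: b = realloc(b, 19) -> b = 0; heap: [0-18 ALLOC][19-48 FREE]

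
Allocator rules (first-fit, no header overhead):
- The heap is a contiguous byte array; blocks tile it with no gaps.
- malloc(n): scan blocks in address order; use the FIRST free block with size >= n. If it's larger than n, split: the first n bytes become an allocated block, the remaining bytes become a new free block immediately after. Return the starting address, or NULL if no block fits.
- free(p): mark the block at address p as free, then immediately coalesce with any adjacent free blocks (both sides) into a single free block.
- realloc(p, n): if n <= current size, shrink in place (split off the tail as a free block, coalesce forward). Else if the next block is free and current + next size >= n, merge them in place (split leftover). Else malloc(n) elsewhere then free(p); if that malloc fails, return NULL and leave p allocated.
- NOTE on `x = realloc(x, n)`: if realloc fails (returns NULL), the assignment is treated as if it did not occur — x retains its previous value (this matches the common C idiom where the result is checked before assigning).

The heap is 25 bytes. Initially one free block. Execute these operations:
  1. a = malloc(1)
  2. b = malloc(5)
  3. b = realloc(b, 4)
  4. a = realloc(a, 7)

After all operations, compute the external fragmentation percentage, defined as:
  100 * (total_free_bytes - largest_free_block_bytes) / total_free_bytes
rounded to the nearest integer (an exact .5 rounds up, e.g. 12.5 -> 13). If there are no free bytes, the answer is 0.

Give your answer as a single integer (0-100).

Op 1: a = malloc(1) -> a = 0; heap: [0-0 ALLOC][1-24 FREE]
Op 2: b = malloc(5) -> b = 1; heap: [0-0 ALLOC][1-5 ALLOC][6-24 FREE]
Op 3: b = realloc(b, 4) -> b = 1; heap: [0-0 ALLOC][1-4 ALLOC][5-24 FREE]
Op 4: a = realloc(a, 7) -> a = 5; heap: [0-0 FREE][1-4 ALLOC][5-11 ALLOC][12-24 FREE]
Free blocks: [1 13] total_free=14 largest=13 -> 100*(14-13)/14 = 100/14 ≈ 7.143 -> rounds to 7

Answer: 7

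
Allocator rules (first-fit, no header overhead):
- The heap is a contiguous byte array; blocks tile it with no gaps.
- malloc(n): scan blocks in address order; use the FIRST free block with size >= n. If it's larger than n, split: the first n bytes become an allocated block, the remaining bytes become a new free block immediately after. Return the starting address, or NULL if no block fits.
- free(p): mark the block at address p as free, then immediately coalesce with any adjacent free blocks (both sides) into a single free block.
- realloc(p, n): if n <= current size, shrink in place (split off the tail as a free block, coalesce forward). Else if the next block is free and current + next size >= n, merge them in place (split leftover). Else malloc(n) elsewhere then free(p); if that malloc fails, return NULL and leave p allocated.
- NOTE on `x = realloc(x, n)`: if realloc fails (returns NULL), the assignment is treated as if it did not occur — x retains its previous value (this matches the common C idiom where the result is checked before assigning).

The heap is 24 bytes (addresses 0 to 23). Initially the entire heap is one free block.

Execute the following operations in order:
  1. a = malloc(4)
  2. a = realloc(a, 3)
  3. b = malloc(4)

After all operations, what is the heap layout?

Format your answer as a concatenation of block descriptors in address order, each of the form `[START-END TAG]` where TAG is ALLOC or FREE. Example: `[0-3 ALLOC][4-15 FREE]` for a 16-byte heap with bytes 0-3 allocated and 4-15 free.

Op 1: a = malloc(4) -> a = 0; heap: [0-3 ALLOC][4-23 FREE]
Op 2: a = realloc(a, 3) -> a = 0; heap: [0-2 ALLOC][3-23 FREE]
Op 3: b = malloc(4) -> b = 3; heap: [0-2 ALLOC][3-6 ALLOC][7-23 FREE]

Answer: [0-2 ALLOC][3-6 ALLOC][7-23 FREE]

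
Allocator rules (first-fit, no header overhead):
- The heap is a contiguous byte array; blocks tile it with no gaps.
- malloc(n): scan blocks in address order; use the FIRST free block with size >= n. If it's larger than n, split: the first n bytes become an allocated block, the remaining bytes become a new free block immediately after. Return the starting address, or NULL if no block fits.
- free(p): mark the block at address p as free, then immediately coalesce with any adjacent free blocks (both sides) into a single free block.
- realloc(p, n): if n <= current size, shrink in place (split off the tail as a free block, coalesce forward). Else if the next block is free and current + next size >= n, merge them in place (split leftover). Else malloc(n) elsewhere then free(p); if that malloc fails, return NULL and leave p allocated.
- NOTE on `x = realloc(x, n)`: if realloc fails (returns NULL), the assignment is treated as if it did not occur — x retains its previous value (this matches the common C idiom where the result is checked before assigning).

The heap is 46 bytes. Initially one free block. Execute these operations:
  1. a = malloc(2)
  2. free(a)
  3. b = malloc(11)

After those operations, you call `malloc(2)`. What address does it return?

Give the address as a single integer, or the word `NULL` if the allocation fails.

Op 1: a = malloc(2) -> a = 0; heap: [0-1 ALLOC][2-45 FREE]
Op 2: free(a) -> (freed a); heap: [0-45 FREE]
Op 3: b = malloc(11) -> b = 0; heap: [0-10 ALLOC][11-45 FREE]
malloc(2): first-fit scan over [0-10 ALLOC][11-45 FREE] -> 11

Answer: 11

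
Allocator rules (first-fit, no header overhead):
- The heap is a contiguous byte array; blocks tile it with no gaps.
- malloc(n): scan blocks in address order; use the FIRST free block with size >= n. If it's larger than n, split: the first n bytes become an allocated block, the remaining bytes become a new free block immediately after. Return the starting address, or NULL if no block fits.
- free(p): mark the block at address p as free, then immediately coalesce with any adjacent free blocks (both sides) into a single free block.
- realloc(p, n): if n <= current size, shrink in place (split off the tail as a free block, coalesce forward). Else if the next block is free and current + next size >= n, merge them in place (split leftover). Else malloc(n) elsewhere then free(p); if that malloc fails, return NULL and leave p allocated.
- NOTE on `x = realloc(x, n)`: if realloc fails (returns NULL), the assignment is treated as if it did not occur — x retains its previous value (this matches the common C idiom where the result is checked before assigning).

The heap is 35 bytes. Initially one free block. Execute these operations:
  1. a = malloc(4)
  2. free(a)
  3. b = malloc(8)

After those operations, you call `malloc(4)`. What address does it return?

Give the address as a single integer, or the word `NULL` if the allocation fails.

Answer: 8

Derivation:
Op 1: a = malloc(4) -> a = 0; heap: [0-3 ALLOC][4-34 FREE]
Op 2: free(a) -> (freed a); heap: [0-34 FREE]
Op 3: b = malloc(8) -> b = 0; heap: [0-7 ALLOC][8-34 FREE]
malloc(4): first-fit scan over [0-7 ALLOC][8-34 FREE] -> 8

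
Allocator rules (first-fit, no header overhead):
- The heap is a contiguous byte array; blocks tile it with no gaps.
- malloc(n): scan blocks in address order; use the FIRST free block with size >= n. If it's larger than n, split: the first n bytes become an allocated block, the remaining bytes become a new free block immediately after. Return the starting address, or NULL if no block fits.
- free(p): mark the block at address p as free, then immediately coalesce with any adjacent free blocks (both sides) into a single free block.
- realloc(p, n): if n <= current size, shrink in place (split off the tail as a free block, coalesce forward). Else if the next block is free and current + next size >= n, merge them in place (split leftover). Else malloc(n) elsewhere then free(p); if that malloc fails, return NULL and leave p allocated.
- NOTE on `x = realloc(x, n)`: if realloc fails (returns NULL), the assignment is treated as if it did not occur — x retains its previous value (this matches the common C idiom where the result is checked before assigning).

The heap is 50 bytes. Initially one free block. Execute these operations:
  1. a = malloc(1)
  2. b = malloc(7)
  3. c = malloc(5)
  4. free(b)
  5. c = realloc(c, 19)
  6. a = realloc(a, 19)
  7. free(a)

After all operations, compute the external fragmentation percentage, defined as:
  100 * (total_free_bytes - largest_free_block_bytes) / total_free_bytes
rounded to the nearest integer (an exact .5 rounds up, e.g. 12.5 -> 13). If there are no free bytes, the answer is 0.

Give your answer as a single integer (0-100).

Answer: 26

Derivation:
Op 1: a = malloc(1) -> a = 0; heap: [0-0 ALLOC][1-49 FREE]
Op 2: b = malloc(7) -> b = 1; heap: [0-0 ALLOC][1-7 ALLOC][8-49 FREE]
Op 3: c = malloc(5) -> c = 8; heap: [0-0 ALLOC][1-7 ALLOC][8-12 ALLOC][13-49 FREE]
Op 4: free(b) -> (freed b); heap: [0-0 ALLOC][1-7 FREE][8-12 ALLOC][13-49 FREE]
Op 5: c = realloc(c, 19) -> c = 8; heap: [0-0 ALLOC][1-7 FREE][8-26 ALLOC][27-49 FREE]
Op 6: a = realloc(a, 19) -> a = 27; heap: [0-7 FREE][8-26 ALLOC][27-45 ALLOC][46-49 FREE]
Op 7: free(a) -> (freed a); heap: [0-7 FREE][8-26 ALLOC][27-49 FREE]
Free blocks: [8 23] total_free=31 largest=23 -> 100*(31-23)/31 = 800/31 ≈ 25.806 -> rounds to 26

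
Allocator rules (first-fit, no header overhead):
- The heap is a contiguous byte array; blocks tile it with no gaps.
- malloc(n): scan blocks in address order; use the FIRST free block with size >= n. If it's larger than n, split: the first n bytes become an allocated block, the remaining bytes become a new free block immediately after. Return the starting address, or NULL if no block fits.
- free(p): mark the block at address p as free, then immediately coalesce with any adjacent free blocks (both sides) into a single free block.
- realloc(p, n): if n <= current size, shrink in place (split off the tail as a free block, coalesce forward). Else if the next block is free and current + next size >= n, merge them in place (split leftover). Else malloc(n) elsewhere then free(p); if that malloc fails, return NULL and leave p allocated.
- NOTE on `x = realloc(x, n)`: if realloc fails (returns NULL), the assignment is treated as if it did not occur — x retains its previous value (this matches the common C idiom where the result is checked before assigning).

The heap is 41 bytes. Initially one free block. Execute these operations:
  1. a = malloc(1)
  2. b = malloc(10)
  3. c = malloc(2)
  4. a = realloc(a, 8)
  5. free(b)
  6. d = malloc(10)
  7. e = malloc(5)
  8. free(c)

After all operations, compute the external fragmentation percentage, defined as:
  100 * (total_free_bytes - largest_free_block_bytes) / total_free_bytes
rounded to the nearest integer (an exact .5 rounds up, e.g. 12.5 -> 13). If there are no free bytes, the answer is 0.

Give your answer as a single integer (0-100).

Op 1: a = malloc(1) -> a = 0; heap: [0-0 ALLOC][1-40 FREE]
Op 2: b = malloc(10) -> b = 1; heap: [0-0 ALLOC][1-10 ALLOC][11-40 FREE]
Op 3: c = malloc(2) -> c = 11; heap: [0-0 ALLOC][1-10 ALLOC][11-12 ALLOC][13-40 FREE]
Op 4: a = realloc(a, 8) -> a = 13; heap: [0-0 FREE][1-10 ALLOC][11-12 ALLOC][13-20 ALLOC][21-40 FREE]
Op 5: free(b) -> (freed b); heap: [0-10 FREE][11-12 ALLOC][13-20 ALLOC][21-40 FREE]
Op 6: d = malloc(10) -> d = 0; heap: [0-9 ALLOC][10-10 FREE][11-12 ALLOC][13-20 ALLOC][21-40 FREE]
Op 7: e = malloc(5) -> e = 21; heap: [0-9 ALLOC][10-10 FREE][11-12 ALLOC][13-20 ALLOC][21-25 ALLOC][26-40 FREE]
Op 8: free(c) -> (freed c); heap: [0-9 ALLOC][10-12 FREE][13-20 ALLOC][21-25 ALLOC][26-40 FREE]
Free blocks: [3 15] total_free=18 largest=15 -> 100*(18-15)/18 = 300/18 ≈ 16.667 -> rounds to 17

Answer: 17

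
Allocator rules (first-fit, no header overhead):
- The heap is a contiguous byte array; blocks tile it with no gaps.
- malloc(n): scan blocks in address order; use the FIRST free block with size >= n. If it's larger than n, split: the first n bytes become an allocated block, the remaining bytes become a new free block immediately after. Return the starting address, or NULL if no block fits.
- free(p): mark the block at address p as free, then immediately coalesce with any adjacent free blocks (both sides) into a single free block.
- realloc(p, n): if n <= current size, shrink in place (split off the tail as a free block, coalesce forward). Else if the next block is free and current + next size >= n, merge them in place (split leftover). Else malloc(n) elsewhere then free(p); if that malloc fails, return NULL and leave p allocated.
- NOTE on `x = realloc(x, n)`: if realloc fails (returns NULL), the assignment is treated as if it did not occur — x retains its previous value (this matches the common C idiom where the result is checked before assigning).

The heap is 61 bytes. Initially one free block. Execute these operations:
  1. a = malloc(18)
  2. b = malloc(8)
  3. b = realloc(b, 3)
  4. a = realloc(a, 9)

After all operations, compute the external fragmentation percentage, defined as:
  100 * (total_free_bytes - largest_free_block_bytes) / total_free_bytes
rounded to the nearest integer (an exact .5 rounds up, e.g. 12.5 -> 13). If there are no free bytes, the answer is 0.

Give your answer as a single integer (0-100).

Answer: 18

Derivation:
Op 1: a = malloc(18) -> a = 0; heap: [0-17 ALLOC][18-60 FREE]
Op 2: b = malloc(8) -> b = 18; heap: [0-17 ALLOC][18-25 ALLOC][26-60 FREE]
Op 3: b = realloc(b, 3) -> b = 18; heap: [0-17 ALLOC][18-20 ALLOC][21-60 FREE]
Op 4: a = realloc(a, 9) -> a = 0; heap: [0-8 ALLOC][9-17 FREE][18-20 ALLOC][21-60 FREE]
Free blocks: [9 40] total_free=49 largest=40 -> 100*(49-40)/49 = 900/49 ≈ 18.367 -> rounds to 18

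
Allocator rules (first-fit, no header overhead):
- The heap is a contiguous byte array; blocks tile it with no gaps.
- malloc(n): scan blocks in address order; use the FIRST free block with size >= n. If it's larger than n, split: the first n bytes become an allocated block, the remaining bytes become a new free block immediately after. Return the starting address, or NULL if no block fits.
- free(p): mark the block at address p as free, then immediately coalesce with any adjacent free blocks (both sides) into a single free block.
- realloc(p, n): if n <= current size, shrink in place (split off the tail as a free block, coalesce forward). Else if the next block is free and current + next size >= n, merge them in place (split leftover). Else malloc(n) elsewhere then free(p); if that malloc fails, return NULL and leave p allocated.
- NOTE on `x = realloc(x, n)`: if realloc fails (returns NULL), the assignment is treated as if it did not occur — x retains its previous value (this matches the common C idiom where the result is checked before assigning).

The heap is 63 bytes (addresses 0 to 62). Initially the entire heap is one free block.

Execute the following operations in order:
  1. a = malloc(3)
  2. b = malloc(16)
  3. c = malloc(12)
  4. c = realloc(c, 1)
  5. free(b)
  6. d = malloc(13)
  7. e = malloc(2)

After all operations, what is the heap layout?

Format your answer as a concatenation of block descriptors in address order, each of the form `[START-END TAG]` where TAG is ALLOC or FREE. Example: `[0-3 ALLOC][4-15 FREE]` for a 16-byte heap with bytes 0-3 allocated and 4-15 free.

Op 1: a = malloc(3) -> a = 0; heap: [0-2 ALLOC][3-62 FREE]
Op 2: b = malloc(16) -> b = 3; heap: [0-2 ALLOC][3-18 ALLOC][19-62 FREE]
Op 3: c = malloc(12) -> c = 19; heap: [0-2 ALLOC][3-18 ALLOC][19-30 ALLOC][31-62 FREE]
Op 4: c = realloc(c, 1) -> c = 19; heap: [0-2 ALLOC][3-18 ALLOC][19-19 ALLOC][20-62 FREE]
Op 5: free(b) -> (freed b); heap: [0-2 ALLOC][3-18 FREE][19-19 ALLOC][20-62 FREE]
Op 6: d = malloc(13) -> d = 3; heap: [0-2 ALLOC][3-15 ALLOC][16-18 FREE][19-19 ALLOC][20-62 FREE]
Op 7: e = malloc(2) -> e = 16; heap: [0-2 ALLOC][3-15 ALLOC][16-17 ALLOC][18-18 FREE][19-19 ALLOC][20-62 FREE]

Answer: [0-2 ALLOC][3-15 ALLOC][16-17 ALLOC][18-18 FREE][19-19 ALLOC][20-62 FREE]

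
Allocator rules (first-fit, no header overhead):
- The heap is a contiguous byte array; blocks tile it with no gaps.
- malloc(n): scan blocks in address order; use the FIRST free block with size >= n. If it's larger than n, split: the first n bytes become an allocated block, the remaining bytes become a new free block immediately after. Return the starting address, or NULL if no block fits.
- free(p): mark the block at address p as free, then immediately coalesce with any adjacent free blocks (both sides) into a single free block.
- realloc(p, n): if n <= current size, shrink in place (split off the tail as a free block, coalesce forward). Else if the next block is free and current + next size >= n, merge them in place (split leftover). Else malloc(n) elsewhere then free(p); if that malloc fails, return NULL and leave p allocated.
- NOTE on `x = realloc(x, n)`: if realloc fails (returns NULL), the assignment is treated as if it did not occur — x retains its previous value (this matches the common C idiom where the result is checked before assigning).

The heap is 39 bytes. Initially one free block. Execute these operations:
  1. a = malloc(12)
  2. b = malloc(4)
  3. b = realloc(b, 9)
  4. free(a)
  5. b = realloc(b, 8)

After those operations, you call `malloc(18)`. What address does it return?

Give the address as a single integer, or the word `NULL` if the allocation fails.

Op 1: a = malloc(12) -> a = 0; heap: [0-11 ALLOC][12-38 FREE]
Op 2: b = malloc(4) -> b = 12; heap: [0-11 ALLOC][12-15 ALLOC][16-38 FREE]
Op 3: b = realloc(b, 9) -> b = 12; heap: [0-11 ALLOC][12-20 ALLOC][21-38 FREE]
Op 4: free(a) -> (freed a); heap: [0-11 FREE][12-20 ALLOC][21-38 FREE]
Op 5: b = realloc(b, 8) -> b = 12; heap: [0-11 FREE][12-19 ALLOC][20-38 FREE]
malloc(18): first-fit scan over [0-11 FREE][12-19 ALLOC][20-38 FREE] -> 20

Answer: 20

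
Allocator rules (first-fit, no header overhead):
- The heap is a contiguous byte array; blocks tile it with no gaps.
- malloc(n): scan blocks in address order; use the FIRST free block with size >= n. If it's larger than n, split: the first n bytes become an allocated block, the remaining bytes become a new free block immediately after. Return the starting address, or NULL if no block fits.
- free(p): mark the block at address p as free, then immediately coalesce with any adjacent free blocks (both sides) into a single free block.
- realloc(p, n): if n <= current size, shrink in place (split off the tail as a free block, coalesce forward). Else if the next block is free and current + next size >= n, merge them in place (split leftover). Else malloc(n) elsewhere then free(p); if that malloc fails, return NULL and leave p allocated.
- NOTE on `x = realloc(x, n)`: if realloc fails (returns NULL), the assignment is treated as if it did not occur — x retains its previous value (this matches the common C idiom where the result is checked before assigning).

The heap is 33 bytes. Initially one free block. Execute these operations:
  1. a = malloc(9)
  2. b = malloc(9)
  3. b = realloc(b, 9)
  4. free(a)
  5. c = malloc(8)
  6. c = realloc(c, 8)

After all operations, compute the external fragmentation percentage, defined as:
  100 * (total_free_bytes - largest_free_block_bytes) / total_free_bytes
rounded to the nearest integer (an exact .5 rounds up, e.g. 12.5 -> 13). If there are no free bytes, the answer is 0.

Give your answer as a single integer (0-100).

Answer: 6

Derivation:
Op 1: a = malloc(9) -> a = 0; heap: [0-8 ALLOC][9-32 FREE]
Op 2: b = malloc(9) -> b = 9; heap: [0-8 ALLOC][9-17 ALLOC][18-32 FREE]
Op 3: b = realloc(b, 9) -> b = 9; heap: [0-8 ALLOC][9-17 ALLOC][18-32 FREE]
Op 4: free(a) -> (freed a); heap: [0-8 FREE][9-17 ALLOC][18-32 FREE]
Op 5: c = malloc(8) -> c = 0; heap: [0-7 ALLOC][8-8 FREE][9-17 ALLOC][18-32 FREE]
Op 6: c = realloc(c, 8) -> c = 0; heap: [0-7 ALLOC][8-8 FREE][9-17 ALLOC][18-32 FREE]
Free blocks: [1 15] total_free=16 largest=15 -> 100*(16-15)/16 = 100/16 = 6.25 -> rounds to 6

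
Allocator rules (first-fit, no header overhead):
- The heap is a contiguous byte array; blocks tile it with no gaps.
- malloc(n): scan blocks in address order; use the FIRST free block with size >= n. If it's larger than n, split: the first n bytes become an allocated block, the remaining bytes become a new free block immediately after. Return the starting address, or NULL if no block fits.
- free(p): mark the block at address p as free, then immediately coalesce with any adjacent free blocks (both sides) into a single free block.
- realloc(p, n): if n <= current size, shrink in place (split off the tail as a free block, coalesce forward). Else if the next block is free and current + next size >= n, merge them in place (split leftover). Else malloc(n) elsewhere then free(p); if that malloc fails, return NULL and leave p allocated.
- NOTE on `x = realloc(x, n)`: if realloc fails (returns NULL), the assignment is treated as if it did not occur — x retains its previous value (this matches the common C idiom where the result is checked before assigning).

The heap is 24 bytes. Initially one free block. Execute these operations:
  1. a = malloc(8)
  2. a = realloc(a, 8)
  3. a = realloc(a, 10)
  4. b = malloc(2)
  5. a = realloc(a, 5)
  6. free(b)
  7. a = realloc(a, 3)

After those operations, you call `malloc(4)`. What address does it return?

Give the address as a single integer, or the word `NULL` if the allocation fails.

Op 1: a = malloc(8) -> a = 0; heap: [0-7 ALLOC][8-23 FREE]
Op 2: a = realloc(a, 8) -> a = 0; heap: [0-7 ALLOC][8-23 FREE]
Op 3: a = realloc(a, 10) -> a = 0; heap: [0-9 ALLOC][10-23 FREE]
Op 4: b = malloc(2) -> b = 10; heap: [0-9 ALLOC][10-11 ALLOC][12-23 FREE]
Op 5: a = realloc(a, 5) -> a = 0; heap: [0-4 ALLOC][5-9 FREE][10-11 ALLOC][12-23 FREE]
Op 6: free(b) -> (freed b); heap: [0-4 ALLOC][5-23 FREE]
Op 7: a = realloc(a, 3) -> a = 0; heap: [0-2 ALLOC][3-23 FREE]
malloc(4): first-fit scan over [0-2 ALLOC][3-23 FREE] -> 3

Answer: 3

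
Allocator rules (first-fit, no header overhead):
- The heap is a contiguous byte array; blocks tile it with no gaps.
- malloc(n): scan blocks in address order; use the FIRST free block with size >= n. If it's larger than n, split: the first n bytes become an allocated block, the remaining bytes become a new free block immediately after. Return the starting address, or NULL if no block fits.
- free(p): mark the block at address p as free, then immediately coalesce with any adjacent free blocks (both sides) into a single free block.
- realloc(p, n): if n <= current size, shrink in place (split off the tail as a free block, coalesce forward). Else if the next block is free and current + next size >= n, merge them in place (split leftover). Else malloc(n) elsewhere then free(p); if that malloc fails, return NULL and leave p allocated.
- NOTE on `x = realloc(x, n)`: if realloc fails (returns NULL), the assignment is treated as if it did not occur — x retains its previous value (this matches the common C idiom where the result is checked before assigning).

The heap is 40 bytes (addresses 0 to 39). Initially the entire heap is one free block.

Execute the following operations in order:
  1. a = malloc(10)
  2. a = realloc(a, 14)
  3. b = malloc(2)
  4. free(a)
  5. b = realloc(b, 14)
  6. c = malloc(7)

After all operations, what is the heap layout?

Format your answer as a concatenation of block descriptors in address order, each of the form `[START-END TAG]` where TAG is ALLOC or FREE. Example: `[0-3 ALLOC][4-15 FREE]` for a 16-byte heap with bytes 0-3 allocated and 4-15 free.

Op 1: a = malloc(10) -> a = 0; heap: [0-9 ALLOC][10-39 FREE]
Op 2: a = realloc(a, 14) -> a = 0; heap: [0-13 ALLOC][14-39 FREE]
Op 3: b = malloc(2) -> b = 14; heap: [0-13 ALLOC][14-15 ALLOC][16-39 FREE]
Op 4: free(a) -> (freed a); heap: [0-13 FREE][14-15 ALLOC][16-39 FREE]
Op 5: b = realloc(b, 14) -> b = 14; heap: [0-13 FREE][14-27 ALLOC][28-39 FREE]
Op 6: c = malloc(7) -> c = 0; heap: [0-6 ALLOC][7-13 FREE][14-27 ALLOC][28-39 FREE]

Answer: [0-6 ALLOC][7-13 FREE][14-27 ALLOC][28-39 FREE]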